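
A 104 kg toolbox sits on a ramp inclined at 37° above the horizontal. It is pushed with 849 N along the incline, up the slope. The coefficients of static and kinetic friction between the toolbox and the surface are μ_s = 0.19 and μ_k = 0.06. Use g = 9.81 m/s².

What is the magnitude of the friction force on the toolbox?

The normal reaction is N = m g cos θ = 814.8 N.
The friction needed for equilibrium is m g sin θ − P = 614 − 849 = -235 N, measured positive up-slope.
Maximum static friction available: μ_s N = 0.19 × 814.8 = 154.8 N.
|-235| exceeds 154.8 N, so the toolbox slips up-slope; friction is kinetic, f = μ_k N = 0.06×814.8 = 48.9 N.

f ≈ 48.9 N (down the incline)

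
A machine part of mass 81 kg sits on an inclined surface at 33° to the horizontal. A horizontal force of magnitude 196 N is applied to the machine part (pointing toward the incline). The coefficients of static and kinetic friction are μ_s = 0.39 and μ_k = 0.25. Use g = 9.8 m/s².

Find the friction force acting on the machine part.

Normal direction: N = m g cos θ + P sin θ = 772.5 N.
Parallel to the incline: P cos θ − m g sin θ = 164.4 − 432.3 = -268 N; the friction needed to balance this is 268 N acting up the slope.
Maximum static friction: μ_s N = 0.39 × 772.5 = 301.3 N.
Since 268 N is within the 301.3 N limit, the machine part stays put and friction is exactly 268 N.

f ≈ 268 N (up the incline)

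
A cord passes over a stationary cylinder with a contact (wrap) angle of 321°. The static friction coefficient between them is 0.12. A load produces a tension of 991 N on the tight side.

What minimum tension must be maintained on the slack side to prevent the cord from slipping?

Capstan equation at impending slip: T_tight/T_slack = e^{μβ}.
β = 321° = 5.603 rad; e^{μβ} = e^{0.12×5.603} = 1.959.
T_slack = T_tight / e^{μβ} = 991 / 1.959 = 506 N.

T_min ≈ 506 N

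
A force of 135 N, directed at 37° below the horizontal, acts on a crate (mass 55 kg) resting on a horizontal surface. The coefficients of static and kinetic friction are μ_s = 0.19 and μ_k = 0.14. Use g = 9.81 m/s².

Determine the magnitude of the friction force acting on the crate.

Vertical equilibrium gives N = m g + P sin α = 620.8 N.
The horizontal driving force is P cos α = 107.8 N, so equilibrium needs friction f = 107.8 N.
The static-friction limit is μ_s N = 118 N.
Since 107.8 N does not exceed the limit, the crate stays at rest and f = 108 N.

f ≈ 108 N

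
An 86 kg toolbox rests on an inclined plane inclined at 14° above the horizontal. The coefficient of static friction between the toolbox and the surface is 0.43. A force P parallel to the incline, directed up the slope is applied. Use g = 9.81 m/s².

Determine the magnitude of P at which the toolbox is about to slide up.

P ≈ 556 N

At impending motion up the slope, friction acts down-slope at its limit: f = μ_s N.
P is parallel to the surface, so N = m g cos θ = 819 N.
Along the incline: P = m g sin θ + μ_s N = 204 + 0.43×819 = 556 N.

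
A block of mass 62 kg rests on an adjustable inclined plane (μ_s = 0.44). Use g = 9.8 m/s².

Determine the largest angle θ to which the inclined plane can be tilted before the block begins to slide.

θ_max ≈ 23.7°

At the slip threshold, m g sin θ = μ_s · m g cos θ, so tan θ = μ_s.
θ_max = arctan(0.44) = 23.7°.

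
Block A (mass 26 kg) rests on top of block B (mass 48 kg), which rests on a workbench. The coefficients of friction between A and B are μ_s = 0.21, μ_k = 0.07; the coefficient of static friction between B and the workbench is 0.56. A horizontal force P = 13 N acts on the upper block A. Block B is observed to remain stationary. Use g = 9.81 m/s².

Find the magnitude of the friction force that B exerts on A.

The normal force B exerts on A is simply A's weight, N₁ = 255.1 N.
So the A–B interface can sustain at most μ_s N₁ = 53.56 N of static friction.
P = 13 N is within that limit, so A and B move together (both at rest); the A–B friction is simply f₁ = P = 13 N.
B experiences an equal 13 N forward from A (third law). B is in equilibrium, so the floor supplies f₂ = 13 N of static friction (limit μ_s(m_A+m_B)g = 406.5 N, not exceeded).

f ≈ 13 N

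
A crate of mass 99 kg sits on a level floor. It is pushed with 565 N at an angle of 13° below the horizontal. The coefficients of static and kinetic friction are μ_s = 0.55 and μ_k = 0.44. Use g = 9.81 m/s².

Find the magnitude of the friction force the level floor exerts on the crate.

The vertical component of P adds to the normal force: N = m g + P sin α = 971.2 + 127.1 = 1098 N.
The horizontal driving force is P cos α = 550.5 N, so equilibrium needs friction f = 550.5 N.
The static-friction limit is μ_s N = 604.1 N.
Since 550.5 N does not exceed the limit, the crate stays at rest and f = 551 N.

f ≈ 551 N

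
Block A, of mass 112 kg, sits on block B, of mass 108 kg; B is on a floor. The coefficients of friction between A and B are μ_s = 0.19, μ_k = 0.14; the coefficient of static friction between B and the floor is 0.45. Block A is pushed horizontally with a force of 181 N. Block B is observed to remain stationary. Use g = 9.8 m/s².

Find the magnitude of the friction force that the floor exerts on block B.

f ≈ 181 N

Between the blocks, N₁ = m_A g = 1098 N.
Maximum static friction on A from B: μ_s N₁ = 0.19×1098 = 208.5 N.
Since P = 181 N ≤ 208.5 N, A does not slip on B; friction on A equals P = 181 N.
By Newton's third law B feels 181 N forward from A. With B stationary, the floor's static friction on B balances it: f₂ = 181 N (well within μ_s(m_A+m_B)g = 970.2 N).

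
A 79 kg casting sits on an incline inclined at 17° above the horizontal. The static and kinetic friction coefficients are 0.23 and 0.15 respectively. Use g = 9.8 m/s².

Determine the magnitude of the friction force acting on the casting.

f ≈ 111 N (up the incline)

Perpendicular to the surface, N = m g cos θ = 79·9.8·cos 17° = 740.4 N.
For equilibrium along the incline, friction must balance the weight component: f = m g sin θ = 226.4 N up the slope.
Static friction can supply at most μ_s N = 170.3 N.
Since |226.4| > 170.3 N, static friction cannot hold it; the casting slides down the incline and kinetic friction applies: f = μ_k N = 0.15 × 740.4 = 111 N.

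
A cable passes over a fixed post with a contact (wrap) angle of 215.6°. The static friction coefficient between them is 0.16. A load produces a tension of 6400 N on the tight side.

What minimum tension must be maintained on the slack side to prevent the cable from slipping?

Capstan equation at impending slip: T_tight/T_slack = e^{μβ}.
β = 215.6° = 3.763 rad; e^{μβ} = e^{0.16×3.763} = 1.826.
T_slack = T_tight / e^{μβ} = 6400 / 1.826 = 3510 N.

T_min ≈ 3510 N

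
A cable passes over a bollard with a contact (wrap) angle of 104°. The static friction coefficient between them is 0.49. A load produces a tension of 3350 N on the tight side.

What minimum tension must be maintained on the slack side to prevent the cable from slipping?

T_min ≈ 1380 N

Capstan equation at impending slip: T_tight/T_slack = e^{μβ}.
β = 104° = 1.815 rad; e^{μβ} = e^{0.49×1.815} = 2.434.
T_slack = T_tight / e^{μβ} = 3350 / 2.434 = 1380 N.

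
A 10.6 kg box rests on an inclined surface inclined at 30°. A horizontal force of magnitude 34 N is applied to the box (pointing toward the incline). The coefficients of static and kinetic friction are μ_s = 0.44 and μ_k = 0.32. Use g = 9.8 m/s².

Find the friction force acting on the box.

f ≈ 22.5 N (up the incline)

The horizontal push has a component P sin θ into the surface, so N = m g cos θ + P sin θ = 89.96 + 17 = 107 N.
Along the incline, the net driving force (taking up-slope positive) is P cos θ − m g sin θ = 29.44 − 51.94 = -22.5 N, so equilibrium requires friction f = 22.5 N (up-slope).
The limit of static friction is μ_s N = 47.06 N.
|f_req| = 22.5 ≤ 47.06 N → the box is in equilibrium; friction equals the required value.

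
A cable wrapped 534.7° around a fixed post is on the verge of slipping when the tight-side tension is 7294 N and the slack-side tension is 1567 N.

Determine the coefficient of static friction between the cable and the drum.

T₂/T₁ = e^{μβ} → μ = ln(T₂/T₁)/β.
β = 534.7° = 9.332 rad.
μ = ln(7294/1567)/9.332 = ln(4.655)/9.332 = 0.165.

μ ≈ 0.165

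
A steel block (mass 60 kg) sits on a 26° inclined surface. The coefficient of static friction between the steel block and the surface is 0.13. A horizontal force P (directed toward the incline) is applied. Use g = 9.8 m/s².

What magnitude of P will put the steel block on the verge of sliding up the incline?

At impending motion up the slope, friction acts down-slope at its limit: f = μ_s N.
Perpendicular to the incline: N = m g cos θ + P sin θ.
Along the incline: P cos θ = m g sin θ + μ_s N = m g sin θ + μ_s (m g cos θ + P sin θ).
Solving, P (cos θ − μ_s sin θ) = m g (sin θ + μ_s cos θ), so P = 60×9.8×(sin 26° + 0.13 cos 26°)/(cos 26° − 0.13 sin 26°) = 588×0.5552/0.8418 = 388 N.

P ≈ 388 N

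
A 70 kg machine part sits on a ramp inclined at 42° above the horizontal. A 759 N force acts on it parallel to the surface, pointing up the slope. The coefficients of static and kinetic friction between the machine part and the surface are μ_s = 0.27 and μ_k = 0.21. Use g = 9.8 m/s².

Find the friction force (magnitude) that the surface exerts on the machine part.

f ≈ 107 N (down the incline)

Perpendicular to the surface, N = m g cos θ = 70·9.8·cos 42° = 509.8 N.
The friction needed for equilibrium is m g sin θ − P = 459 − 759 = -300 N, measured positive up-slope.
Maximum static friction available: μ_s N = 0.27 × 509.8 = 137.6 N.
|-300| exceeds 137.6 N, so the machine part slips up-slope; friction is kinetic, f = μ_k N = 0.21×509.8 = 107 N.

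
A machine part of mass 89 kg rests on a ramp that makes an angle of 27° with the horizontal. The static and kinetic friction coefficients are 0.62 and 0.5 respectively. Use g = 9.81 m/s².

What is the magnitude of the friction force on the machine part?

Perpendicular to the surface, N = m g cos θ = 89·9.81·cos 27° = 777.9 N.
Along the slope the weight component is m g sin θ = 396.4 N; friction must supply exactly this, acting up-slope.
Static friction can supply at most μ_s N = 482.3 N.
Since |396.4| ≤ 482.3 N, static friction is sufficient; f equals the required value, not μ_s N.

f ≈ 396 N (up the incline)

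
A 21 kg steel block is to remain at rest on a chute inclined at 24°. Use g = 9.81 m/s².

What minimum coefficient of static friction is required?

At the slip threshold m g sin θ = μ_s m g cos θ, so μ_s,min = tan θ.
μ_s,min = tan 24° = 0.445.

μ_s,min ≈ 0.445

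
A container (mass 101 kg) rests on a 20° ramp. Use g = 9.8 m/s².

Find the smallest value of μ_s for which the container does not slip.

μ_s,min ≈ 0.364

At the slip threshold m g sin θ = μ_s m g cos θ, so μ_s,min = tan θ.
μ_s,min = tan 20° = 0.364.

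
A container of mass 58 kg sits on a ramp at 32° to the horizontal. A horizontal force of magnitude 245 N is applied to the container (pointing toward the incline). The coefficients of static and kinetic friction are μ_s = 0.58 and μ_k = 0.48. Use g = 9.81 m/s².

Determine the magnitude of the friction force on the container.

f ≈ 93.7 N (up the incline)

Resolve perpendicular to the incline: N = m g cos θ + P sin θ = 58×9.81×cos 32° + 245×sin 32° = 612.4 N.
Along the incline, the net driving force (taking up-slope positive) is P cos θ − m g sin θ = 207.8 − 301.5 = -93.74 N, so equilibrium requires friction f = 93.74 N (up-slope).
Maximum static friction: μ_s N = 0.58 × 612.4 = 355.2 N.
|f_req| = 93.74 ≤ 355.2 N → the container is in equilibrium; friction equals the required value.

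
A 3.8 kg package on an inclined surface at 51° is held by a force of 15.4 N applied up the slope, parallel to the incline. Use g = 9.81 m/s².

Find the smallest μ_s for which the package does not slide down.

μ_s,min ≈ 0.578

N = m g cos θ = 23.46 N.
Friction must make up the shortfall along the incline: f = m g sin θ − P = 28.97 − 15.4 = 13.57 N.
At the threshold f = μ_s N, so μ_s,min = 13.57/23.46 = 0.578.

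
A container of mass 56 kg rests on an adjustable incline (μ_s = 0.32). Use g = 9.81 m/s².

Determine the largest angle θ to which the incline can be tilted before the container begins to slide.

At the slip threshold, m g sin θ = μ_s · m g cos θ, so tan θ = μ_s.
θ_max = arctan(0.32) = 17.7°.

θ_max ≈ 17.7°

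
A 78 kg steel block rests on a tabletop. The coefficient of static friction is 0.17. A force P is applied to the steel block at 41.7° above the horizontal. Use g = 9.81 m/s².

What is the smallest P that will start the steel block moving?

N = m g − P sin α (the pull lifts the steel block).
At impending slip, P cos α = μ_s N = μ_s (m g − P sin α).
Solving: P (cos α + μ_s sin α) = μ_s m g → P = 0.17×765/(cos 41.7° + 0.17 sin 41.7°) = 130/0.8597 = 151 N.

P ≈ 151 N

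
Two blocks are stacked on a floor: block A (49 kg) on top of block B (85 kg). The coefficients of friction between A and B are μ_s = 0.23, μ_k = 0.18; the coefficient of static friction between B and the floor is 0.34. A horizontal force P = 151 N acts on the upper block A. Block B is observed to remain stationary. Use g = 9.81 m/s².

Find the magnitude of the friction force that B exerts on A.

f ≈ 86.5 N

The normal force B exerts on A is simply A's weight, N₁ = 480.7 N.
So the A–B interface can sustain at most μ_s N₁ = 110.6 N of static friction.
P = 151 N exceeds that limit, so A slips over B and the interface friction becomes kinetic: f₁ = μ_k N₁ = 0.18×480.7 = 86.5 N.
B experiences an equal 86.5 N forward from A (third law). B is in equilibrium, so the floor supplies f₂ = 86.5 N of static friction (limit μ_s(m_A+m_B)g = 446.9 N, not exceeded).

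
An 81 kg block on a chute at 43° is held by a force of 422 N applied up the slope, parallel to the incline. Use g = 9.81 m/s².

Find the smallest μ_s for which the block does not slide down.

N = m g cos θ = 581.1 N.
Friction must make up the shortfall along the incline: f = m g sin θ − P = 541.9 − 422 = 119.9 N.
At the threshold f = μ_s N, so μ_s,min = 119.9/581.1 = 0.206.

μ_s,min ≈ 0.206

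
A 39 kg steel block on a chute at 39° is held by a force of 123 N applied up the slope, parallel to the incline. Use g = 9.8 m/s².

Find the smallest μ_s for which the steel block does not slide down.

N = m g cos θ = 297 N.
Friction must make up the shortfall along the incline: f = m g sin θ − P = 240.5 − 123 = 117.5 N.
At the threshold f = μ_s N, so μ_s,min = 117.5/297 = 0.396.

μ_s,min ≈ 0.396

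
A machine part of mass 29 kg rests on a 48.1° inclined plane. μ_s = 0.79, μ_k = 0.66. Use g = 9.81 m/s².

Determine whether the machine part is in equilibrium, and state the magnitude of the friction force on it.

N = m g cos θ = 190 N.
Down-slope weight component: m g sin θ = 212 N.
μ_s N = 150 N.
212 > 150 N, so it slides; kinetic friction f = μ_k N = 0.66×190 = 125 N.

f ≈ 125 N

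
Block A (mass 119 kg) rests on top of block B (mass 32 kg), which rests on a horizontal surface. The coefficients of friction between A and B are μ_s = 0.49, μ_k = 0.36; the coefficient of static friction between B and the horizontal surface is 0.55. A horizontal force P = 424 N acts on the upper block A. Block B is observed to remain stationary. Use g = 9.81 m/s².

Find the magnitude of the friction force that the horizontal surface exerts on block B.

Normal force at the A–B interface: N₁ = m_A g = 1167 N.
Maximum static friction on A from B: μ_s N₁ = 0.49×1167 = 572 N.
P = 424 N is within that limit, so A and B move together (both at rest); the A–B friction is simply f₁ = P = 424 N.
B experiences an equal 424 N forward from A (third law). B is in equilibrium, so the floor supplies f₂ = 424 N of static friction (limit μ_s(m_A+m_B)g = 814.7 N, not exceeded).

f ≈ 424 N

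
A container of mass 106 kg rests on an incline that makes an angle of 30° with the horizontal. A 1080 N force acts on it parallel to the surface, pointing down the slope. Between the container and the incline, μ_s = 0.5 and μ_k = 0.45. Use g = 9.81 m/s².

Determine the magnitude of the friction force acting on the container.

f ≈ 405 N (up the incline)

Perpendicular to the surface, N = m g cos θ = 106·9.81·cos 30° = 900.5 N.
The friction needed for equilibrium is m g sin θ + P = 519.9 + 1080 = 1600 N, measured positive up-slope.
Maximum static friction available: μ_s N = 0.5 × 900.5 = 450.3 N.
Since |1600| > 450.3 N, static friction cannot hold it; the container slides down the incline and kinetic friction applies: f = μ_k N = 0.45 × 900.5 = 405 N.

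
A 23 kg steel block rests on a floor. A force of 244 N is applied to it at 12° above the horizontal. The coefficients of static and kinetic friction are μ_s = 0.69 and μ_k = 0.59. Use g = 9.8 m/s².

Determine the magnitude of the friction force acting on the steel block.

f ≈ 103 N

N = m g − P sin α = 225.4 − 244×sin 12° = 174.7 N.
Horizontally, friction must balance P cos α = 238.7 N.
The static-friction limit is μ_s N = 120.5 N.
The required friction exceeds μ_s N, so the steel block moves and f = μ_k N = 103 N.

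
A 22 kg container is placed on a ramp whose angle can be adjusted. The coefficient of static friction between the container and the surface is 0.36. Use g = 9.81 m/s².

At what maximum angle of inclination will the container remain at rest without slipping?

At the slip threshold, m g sin θ = μ_s · m g cos θ, so tan θ = μ_s.
θ_max = arctan(0.36) = 19.8°.

θ_max ≈ 19.8°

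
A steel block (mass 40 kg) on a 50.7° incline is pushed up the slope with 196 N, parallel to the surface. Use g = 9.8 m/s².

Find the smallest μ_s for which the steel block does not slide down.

N = m g cos θ = 248.3 N.
Friction must make up the shortfall along the incline: f = m g sin θ − P = 303.3 − 196 = 107.3 N.
At the threshold f = μ_s N, so μ_s,min = 107.3/248.3 = 0.432.

μ_s,min ≈ 0.432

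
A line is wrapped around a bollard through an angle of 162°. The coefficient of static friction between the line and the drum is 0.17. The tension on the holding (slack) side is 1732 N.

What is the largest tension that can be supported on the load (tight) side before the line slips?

At impending slip the capstan equation gives T₂/T₁ = e^{μβ} with β in radians.
β = 162° × π/180 = 2.827 rad.
e^{μβ} = e^{0.17×2.827} = 1.617.
T₂ = T₁ · e^{μβ} = 1732 × 1.617 = 2800 N.

T_max ≈ 2800 N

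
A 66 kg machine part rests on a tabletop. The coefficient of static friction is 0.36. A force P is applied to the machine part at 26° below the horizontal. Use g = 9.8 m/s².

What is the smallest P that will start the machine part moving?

P ≈ 314 N

N = m g + P sin α (the push presses the machine part into the tabletop).
At impending slip, P cos α = μ_s N = μ_s (m g + P sin α).
Solving: P (cos α − μ_s sin α) = μ_s m g → P = 0.36×647/(cos 26° − 0.36 sin 26°) = 233/0.741 = 314 N.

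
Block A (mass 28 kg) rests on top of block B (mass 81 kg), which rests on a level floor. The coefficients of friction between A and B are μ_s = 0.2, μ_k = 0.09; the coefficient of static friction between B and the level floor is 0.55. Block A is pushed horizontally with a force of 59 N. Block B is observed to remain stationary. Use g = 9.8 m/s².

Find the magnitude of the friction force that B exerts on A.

f ≈ 24.7 N

Normal force at the A–B interface: N₁ = m_A g = 274.4 N.
So the A–B interface can sustain at most μ_s N₁ = 54.88 N of static friction.
P = 59 N exceeds that limit, so A slips over B and the interface friction becomes kinetic: f₁ = μ_k N₁ = 0.09×274.4 = 24.7 N.
By Newton's third law B feels 24.7 N forward from A. With B stationary, the floor's static friction on B balances it: f₂ = 24.7 N (well within μ_s(m_A+m_B)g = 587.5 N).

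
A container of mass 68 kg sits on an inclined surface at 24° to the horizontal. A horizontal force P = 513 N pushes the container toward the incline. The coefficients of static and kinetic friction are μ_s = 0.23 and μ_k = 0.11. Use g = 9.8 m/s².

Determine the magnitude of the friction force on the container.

f ≈ 89.9 N (down the incline)

Normal direction: N = m g cos θ + P sin θ = 817.4 N.
Parallel to the incline: P cos θ − m g sin θ = 468.6 − 271 = 197.6 N; the friction needed to balance this is 197.6 N acting down the slope.
The limit of static friction is μ_s N = 188 N.
The required 197.6 N exceeds the static limit, so the container slides up-slope and f = μ_k N = 0.11×817.4 = 89.9 N.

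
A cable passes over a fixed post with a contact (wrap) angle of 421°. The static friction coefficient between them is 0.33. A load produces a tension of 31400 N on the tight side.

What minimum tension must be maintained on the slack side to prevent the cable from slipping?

Capstan equation at impending slip: T_tight/T_slack = e^{μβ}.
β = 421° = 7.348 rad; e^{μβ} = e^{0.33×7.348} = 11.3.
T_slack = T_tight / e^{μβ} = 31400 / 11.3 = 2780 N.

T_min ≈ 2780 N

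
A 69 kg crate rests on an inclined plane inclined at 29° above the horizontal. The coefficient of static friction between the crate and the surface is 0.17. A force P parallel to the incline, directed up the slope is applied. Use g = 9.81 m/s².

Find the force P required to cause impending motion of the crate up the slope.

P ≈ 429 N

At impending motion up the slope, friction acts down-slope at its limit: f = μ_s N.
P is parallel to the surface, so N = m g cos θ = 592 N.
Along the incline: P = m g sin θ + μ_s N = 328 + 0.17×592 = 429 N.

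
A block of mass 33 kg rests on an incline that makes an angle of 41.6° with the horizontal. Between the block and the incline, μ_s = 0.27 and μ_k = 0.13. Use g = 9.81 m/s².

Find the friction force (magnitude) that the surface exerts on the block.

f ≈ 31.5 N (up the incline)

The normal reaction is N = m g cos θ = 242.1 N.
For equilibrium along the incline, friction must balance the weight component: f = m g sin θ = 214.9 N up the slope.
Maximum static friction available: μ_s N = 0.27 × 242.1 = 65.36 N.
|214.9| exceeds 65.36 N, so the block slips down-slope; friction is kinetic, f = μ_k N = 0.13×242.1 = 31.5 N.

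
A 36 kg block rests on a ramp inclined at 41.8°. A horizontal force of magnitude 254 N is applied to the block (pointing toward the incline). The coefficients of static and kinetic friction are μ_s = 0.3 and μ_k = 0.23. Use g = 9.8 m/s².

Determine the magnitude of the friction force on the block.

f ≈ 45.8 N (up the incline)

Normal direction: N = m g cos θ + P sin θ = 432.3 N.
Along the incline, the net driving force (taking up-slope positive) is P cos θ − m g sin θ = 189.4 − 235.2 = -45.8 N, so equilibrium requires friction f = 45.8 N (up-slope).
The limit of static friction is μ_s N = 129.7 N.
|f_req| = 45.8 ≤ 129.7 N → the block is in equilibrium; friction equals the required value.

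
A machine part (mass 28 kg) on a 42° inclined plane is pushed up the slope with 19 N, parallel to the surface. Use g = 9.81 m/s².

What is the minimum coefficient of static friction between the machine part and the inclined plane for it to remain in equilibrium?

μ_s,min ≈ 0.807

N = m g cos θ = 204.1 N.
Friction must make up the shortfall along the incline: f = m g sin θ − P = 183.8 − 19 = 164.8 N.
At the threshold f = μ_s N, so μ_s,min = 164.8/204.1 = 0.807.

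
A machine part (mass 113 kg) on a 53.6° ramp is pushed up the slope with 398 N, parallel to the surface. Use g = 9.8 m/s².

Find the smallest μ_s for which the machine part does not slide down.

N = m g cos θ = 657.2 N.
Friction must make up the shortfall along the incline: f = m g sin θ − P = 891.3 − 398 = 493.3 N.
At the threshold f = μ_s N, so μ_s,min = 493.3/657.2 = 0.751.

μ_s,min ≈ 0.751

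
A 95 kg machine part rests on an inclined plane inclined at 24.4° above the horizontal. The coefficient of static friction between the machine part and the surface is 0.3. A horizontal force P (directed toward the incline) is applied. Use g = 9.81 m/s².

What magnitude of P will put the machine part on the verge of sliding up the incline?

At impending motion up the slope, friction acts down-slope at its limit: f = μ_s N.
Perpendicular to the incline: N = m g cos θ + P sin θ.
Along the incline: P cos θ = m g sin θ + μ_s N = m g sin θ + μ_s (m g cos θ + P sin θ).
Solving, P (cos θ − μ_s sin θ) = m g (sin θ + μ_s cos θ), so P = 95×9.81×(sin 24.4° + 0.3 cos 24.4°)/(cos 24.4° − 0.3 sin 24.4°) = 932×0.6863/0.7868 = 813 N.

P ≈ 813 N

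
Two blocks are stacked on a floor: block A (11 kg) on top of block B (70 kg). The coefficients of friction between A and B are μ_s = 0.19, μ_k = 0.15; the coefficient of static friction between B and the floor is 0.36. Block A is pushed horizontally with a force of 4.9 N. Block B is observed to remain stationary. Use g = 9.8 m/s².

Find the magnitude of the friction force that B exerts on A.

Normal force at the A–B interface: N₁ = m_A g = 107.8 N.
Maximum static friction on A from B: μ_s N₁ = 0.19×107.8 = 20.48 N.
Since P = 4.9 N ≤ 20.48 N, A does not slip on B; friction on A equals P = 4.9 N.
By Newton's third law B feels 4.9 N forward from A. With B stationary, the floor's static friction on B balances it: f₂ = 4.9 N (well within μ_s(m_A+m_B)g = 285.8 N).

f ≈ 4.9 N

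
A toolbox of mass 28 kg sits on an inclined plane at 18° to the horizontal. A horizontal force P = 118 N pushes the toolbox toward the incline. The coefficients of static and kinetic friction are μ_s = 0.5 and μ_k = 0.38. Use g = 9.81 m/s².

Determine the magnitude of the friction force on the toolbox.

Resolve perpendicular to the incline: N = m g cos θ + P sin θ = 28×9.81×cos 18° + 118×sin 18° = 297.7 N.
Along the incline, the net driving force (taking up-slope positive) is P cos θ − m g sin θ = 112.2 − 84.88 = 27.34 N, so equilibrium requires friction f = -27.34 N (down-slope).
The limit of static friction is μ_s N = 148.9 N.
|f_req| = 27.34 ≤ 148.9 N → the toolbox is in equilibrium; friction equals the required value.

f ≈ 27.3 N (down the incline)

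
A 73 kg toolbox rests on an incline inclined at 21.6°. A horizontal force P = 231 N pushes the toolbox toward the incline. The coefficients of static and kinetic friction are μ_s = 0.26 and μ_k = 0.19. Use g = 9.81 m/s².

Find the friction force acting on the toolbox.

Normal direction: N = m g cos θ + P sin θ = 750.9 N.
Along the incline, the net driving force (taking up-slope positive) is P cos θ − m g sin θ = 214.8 − 263.6 = -48.85 N, so equilibrium requires friction f = 48.85 N (up-slope).
The limit of static friction is μ_s N = 195.2 N.
|f_req| = 48.85 ≤ 195.2 N → the toolbox is in equilibrium; friction equals the required value.

f ≈ 48.8 N (up the incline)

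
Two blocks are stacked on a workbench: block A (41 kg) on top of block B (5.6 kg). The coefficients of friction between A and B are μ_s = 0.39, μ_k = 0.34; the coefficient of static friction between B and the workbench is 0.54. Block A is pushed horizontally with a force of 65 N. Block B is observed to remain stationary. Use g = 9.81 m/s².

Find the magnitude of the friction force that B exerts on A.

f ≈ 65 N

The normal force B exerts on A is simply A's weight, N₁ = 402.2 N.
So the A–B interface can sustain at most μ_s N₁ = 156.9 N of static friction.
Since P = 65 N ≤ 156.9 N, A does not slip on B; friction on A equals P = 65 N.
B experiences an equal 65 N forward from A (third law). B is in equilibrium, so the floor supplies f₂ = 65 N of static friction (limit μ_s(m_A+m_B)g = 246.9 N, not exceeded).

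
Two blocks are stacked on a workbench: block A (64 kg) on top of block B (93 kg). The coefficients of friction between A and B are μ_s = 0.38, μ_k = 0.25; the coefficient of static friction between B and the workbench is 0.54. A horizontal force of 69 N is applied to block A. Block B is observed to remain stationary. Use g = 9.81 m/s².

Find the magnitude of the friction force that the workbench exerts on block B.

f ≈ 69 N

Between the blocks, N₁ = m_A g = 627.8 N.
So the A–B interface can sustain at most μ_s N₁ = 238.6 N of static friction.
P = 69 N is within that limit, so A and B move together (both at rest); the A–B friction is simply f₁ = P = 69 N.
B experiences an equal 69 N forward from A (third law). B is in equilibrium, so the floor supplies f₂ = 69 N of static friction (limit μ_s(m_A+m_B)g = 831.7 N, not exceeded).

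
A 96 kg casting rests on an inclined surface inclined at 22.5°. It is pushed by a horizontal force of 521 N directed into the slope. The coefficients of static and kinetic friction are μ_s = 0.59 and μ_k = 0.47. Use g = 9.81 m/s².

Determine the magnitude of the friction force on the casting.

Normal direction: N = m g cos θ + P sin θ = 1069 N.
Parallel to the incline: P cos θ − m g sin θ = 481.3 − 360.4 = 120.9 N; the friction needed to balance this is 120.9 N acting down the slope.
The limit of static friction is μ_s N = 631 N.
|f_req| = 120.9 ≤ 631 N → the casting is in equilibrium; friction equals the required value.

f ≈ 121 N (down the incline)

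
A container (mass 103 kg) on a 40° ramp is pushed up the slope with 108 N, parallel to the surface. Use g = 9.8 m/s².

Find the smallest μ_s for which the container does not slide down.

μ_s,min ≈ 0.699

N = m g cos θ = 773.2 N.
Friction must make up the shortfall along the incline: f = m g sin θ − P = 648.8 − 108 = 540.8 N.
At the threshold f = μ_s N, so μ_s,min = 540.8/773.2 = 0.699.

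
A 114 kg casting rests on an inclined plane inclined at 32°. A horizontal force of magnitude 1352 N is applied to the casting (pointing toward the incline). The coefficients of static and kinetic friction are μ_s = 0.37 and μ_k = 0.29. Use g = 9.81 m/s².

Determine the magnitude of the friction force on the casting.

f ≈ 554 N (down the incline)

The horizontal push has a component P sin θ into the surface, so N = m g cos θ + P sin θ = 948.4 + 716.5 = 1665 N.
Parallel to the incline: P cos θ − m g sin θ = 1147 − 592.6 = 553.9 N; the friction needed to balance this is 553.9 N acting down the slope.
Maximum static friction: μ_s N = 0.37 × 1665 = 616 N.
|f_req| = 553.9 ≤ 616 N → the casting is in equilibrium; friction equals the required value.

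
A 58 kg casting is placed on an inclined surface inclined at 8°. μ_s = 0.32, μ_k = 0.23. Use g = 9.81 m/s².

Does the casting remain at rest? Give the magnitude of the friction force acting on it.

f ≈ 79.2 N

N = m g cos θ = 563 N.
Down-slope weight component: m g sin θ = 79.2 N.
μ_s N = 180 N.
79.2 ≤ 180 N, so it stays put; friction = 79.2 N.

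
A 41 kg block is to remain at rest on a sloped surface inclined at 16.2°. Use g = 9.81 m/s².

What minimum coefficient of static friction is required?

At the slip threshold m g sin θ = μ_s m g cos θ, so μ_s,min = tan θ.
μ_s,min = tan 16.2° = 0.291.

μ_s,min ≈ 0.291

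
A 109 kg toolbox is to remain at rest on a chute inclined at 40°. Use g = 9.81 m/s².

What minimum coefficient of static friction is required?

μ_s,min ≈ 0.839

At the slip threshold m g sin θ = μ_s m g cos θ, so μ_s,min = tan θ.
μ_s,min = tan 40° = 0.839.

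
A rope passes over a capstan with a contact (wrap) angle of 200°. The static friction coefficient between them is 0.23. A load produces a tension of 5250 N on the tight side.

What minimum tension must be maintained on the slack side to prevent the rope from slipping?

Capstan equation at impending slip: T_tight/T_slack = e^{μβ}.
β = 200° = 3.491 rad; e^{μβ} = e^{0.23×3.491} = 2.232.
T_slack = T_tight / e^{μβ} = 5250 / 2.232 = 2350 N.

T_min ≈ 2350 N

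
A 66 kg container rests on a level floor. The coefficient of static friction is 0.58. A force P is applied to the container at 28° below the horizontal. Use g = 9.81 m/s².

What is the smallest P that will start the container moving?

N = m g + P sin α (the push presses the container into the level floor).
At impending slip, P cos α = μ_s N = μ_s (m g + P sin α).
Solving: P (cos α − μ_s sin α) = μ_s m g → P = 0.58×647/(cos 28° − 0.58 sin 28°) = 376/0.6107 = 615 N.

P ≈ 615 N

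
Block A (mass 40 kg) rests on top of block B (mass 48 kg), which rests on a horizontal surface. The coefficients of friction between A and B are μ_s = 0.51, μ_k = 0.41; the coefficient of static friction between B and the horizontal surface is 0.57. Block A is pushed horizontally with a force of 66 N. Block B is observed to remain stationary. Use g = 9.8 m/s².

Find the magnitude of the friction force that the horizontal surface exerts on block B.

f ≈ 66 N

Normal force at the A–B interface: N₁ = m_A g = 392 N.
Maximum static friction on A from B: μ_s N₁ = 0.51×392 = 199.9 N.
Since P = 66 N ≤ 199.9 N, A does not slip on B; friction on A equals P = 66 N.
B experiences an equal 66 N forward from A (third law). B is in equilibrium, so the floor supplies f₂ = 66 N of static friction (limit μ_s(m_A+m_B)g = 491.6 N, not exceeded).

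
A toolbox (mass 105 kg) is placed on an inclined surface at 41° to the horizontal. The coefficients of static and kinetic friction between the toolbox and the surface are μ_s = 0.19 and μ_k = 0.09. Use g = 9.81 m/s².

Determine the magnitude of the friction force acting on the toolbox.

f ≈ 70 N (up the incline)

The normal reaction is N = m g cos θ = 777.4 N.
For equilibrium along the incline, friction must balance the weight component: f = m g sin θ = 675.8 N up the slope.
The static-friction ceiling is μ_s N = 0.19 × 777.4 = 147.7 N.
|675.8| exceeds 147.7 N, so the toolbox slips down-slope; friction is kinetic, f = μ_k N = 0.09×777.4 = 70 N.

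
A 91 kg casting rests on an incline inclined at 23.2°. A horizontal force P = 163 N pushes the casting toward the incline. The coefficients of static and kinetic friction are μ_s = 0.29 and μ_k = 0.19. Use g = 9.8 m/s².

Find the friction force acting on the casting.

Normal direction: N = m g cos θ + P sin θ = 883.9 N.
Along the incline, the net driving force (taking up-slope positive) is P cos θ − m g sin θ = 149.8 − 351.3 = -201.5 N, so equilibrium requires friction f = 201.5 N (up-slope).
Maximum static friction: μ_s N = 0.29 × 883.9 = 256.3 N.
Since 201.5 N is within the 256.3 N limit, the casting stays put and friction is exactly 201 N.

f ≈ 201 N (up the incline)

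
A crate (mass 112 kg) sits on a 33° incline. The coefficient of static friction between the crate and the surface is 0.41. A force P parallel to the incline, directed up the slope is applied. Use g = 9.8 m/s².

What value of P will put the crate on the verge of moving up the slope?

At impending motion up the slope, friction acts down-slope at its limit: f = μ_s N.
P is parallel to the surface, so N = m g cos θ = 921 N.
Along the incline: P = m g sin θ + μ_s N = 598 + 0.41×921 = 975 N.

P ≈ 975 N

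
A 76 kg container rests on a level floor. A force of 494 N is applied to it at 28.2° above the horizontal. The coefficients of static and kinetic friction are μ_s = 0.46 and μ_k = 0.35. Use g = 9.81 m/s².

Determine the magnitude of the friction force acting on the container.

f ≈ 179 N

The vertical component of P reduces the normal force: N = m g − P sin α = 745.6 − 233.4 = 512.1 N.
The horizontal driving force is P cos α = 435.4 N, so equilibrium needs friction f = 435.4 N.
μ_s N = 0.46 × 512.1 = 235.6 N.
435.4 > 235.6 N → the container slides; f = μ_k N = 0.35×512.1 = 179 N.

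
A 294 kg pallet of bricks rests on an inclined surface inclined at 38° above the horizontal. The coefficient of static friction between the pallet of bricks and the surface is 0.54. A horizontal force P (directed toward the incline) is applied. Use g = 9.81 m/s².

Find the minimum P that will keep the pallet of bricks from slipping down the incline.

The pallet of bricks tends to slide down (tan θ > μ_s), so at the point of impending slip friction acts up-slope at its limit: f = μ_s N.
Perpendicular to the incline: N = m g cos θ + P sin θ.
Along the incline: P cos θ + μ_s N = m g sin θ, i.e. P cos θ + μ_s (m g cos θ + P sin θ) = m g sin θ.
Solving, P (cos θ + μ_s sin θ) = m g (sin θ − μ_s cos θ), so P = 2880×0.1901/1.12 = 489 N.

P_min ≈ 489 N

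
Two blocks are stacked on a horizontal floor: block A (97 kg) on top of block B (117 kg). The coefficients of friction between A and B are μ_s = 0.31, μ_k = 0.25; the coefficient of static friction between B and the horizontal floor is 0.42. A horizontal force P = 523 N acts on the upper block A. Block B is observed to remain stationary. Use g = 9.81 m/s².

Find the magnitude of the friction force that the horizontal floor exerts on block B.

The normal force B exerts on A is simply A's weight, N₁ = 951.6 N.
So the A–B interface can sustain at most μ_s N₁ = 295 N of static friction.
P = 523 N exceeds that limit, so A slips over B and the interface friction becomes kinetic: f₁ = μ_k N₁ = 0.25×951.6 = 238 N.
B experiences an equal 238 N forward from A (third law). B is in equilibrium, so the floor supplies f₂ = 238 N of static friction (limit μ_s(m_A+m_B)g = 881.7 N, not exceeded).

f ≈ 238 N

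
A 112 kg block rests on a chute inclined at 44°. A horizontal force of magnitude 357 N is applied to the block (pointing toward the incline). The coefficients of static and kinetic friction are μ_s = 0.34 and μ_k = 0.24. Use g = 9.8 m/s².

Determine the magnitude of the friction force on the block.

The horizontal push has a component P sin θ into the surface, so N = m g cos θ + P sin θ = 789.5 + 248 = 1038 N.
Parallel to the incline: P cos θ − m g sin θ = 256.8 − 762.5 = -505.7 N; the friction needed to balance this is 505.7 N acting up the slope.
The limit of static friction is μ_s N = 352.8 N.
The required 505.7 N exceeds the static limit, so the block slides down-slope and f = μ_k N = 0.24×1038 = 249 N.

f ≈ 249 N (up the incline)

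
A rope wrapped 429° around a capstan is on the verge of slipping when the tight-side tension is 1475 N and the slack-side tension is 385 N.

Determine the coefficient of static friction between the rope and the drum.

T₂/T₁ = e^{μβ} → μ = ln(T₂/T₁)/β.
β = 429° = 7.487 rad.
μ = ln(1475/385)/7.487 = ln(3.831)/7.487 = 0.179.

μ ≈ 0.179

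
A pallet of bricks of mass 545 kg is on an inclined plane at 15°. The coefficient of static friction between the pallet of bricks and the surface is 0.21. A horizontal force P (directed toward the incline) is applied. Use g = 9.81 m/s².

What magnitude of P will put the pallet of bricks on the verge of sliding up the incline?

P ≈ 2710 N

At impending motion up the slope, friction acts down-slope at its limit: f = μ_s N.
Perpendicular to the incline: N = m g cos θ + P sin θ.
Along the incline: P cos θ = m g sin θ + μ_s N = m g sin θ + μ_s (m g cos θ + P sin θ).
Solving, P (cos θ − μ_s sin θ) = m g (sin θ + μ_s cos θ), so P = 545×9.81×(sin 15° + 0.21 cos 15°)/(cos 15° − 0.21 sin 15°) = 5350×0.4617/0.9116 = 2710 N.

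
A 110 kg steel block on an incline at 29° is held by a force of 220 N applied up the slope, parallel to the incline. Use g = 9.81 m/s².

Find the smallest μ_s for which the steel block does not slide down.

μ_s,min ≈ 0.321

N = m g cos θ = 943.8 N.
Friction must make up the shortfall along the incline: f = m g sin θ − P = 523.2 − 220 = 303.2 N.
At the threshold f = μ_s N, so μ_s,min = 303.2/943.8 = 0.321.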